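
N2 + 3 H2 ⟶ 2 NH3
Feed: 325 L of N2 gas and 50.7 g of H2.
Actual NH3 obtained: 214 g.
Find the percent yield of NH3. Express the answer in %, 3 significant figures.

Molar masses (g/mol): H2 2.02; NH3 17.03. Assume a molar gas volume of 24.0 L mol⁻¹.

75.1 %

n(N2) = 325.0 / 24.0 = 13.54 mol
n(H2) = 50.70 / 2.02 = 25.10 mol
n/ν for N2 = 13.54/1 = 13.54
n/ν for H2 = 25.10/3 = 8.367
Smallest n/ν is H2 → limiting reagent.
theoretical n(NH3) = (2/3) × 25.10 = 16.73 mol → 284.9 g
% yield = 214 / 284.9 × 100 = 75.11 %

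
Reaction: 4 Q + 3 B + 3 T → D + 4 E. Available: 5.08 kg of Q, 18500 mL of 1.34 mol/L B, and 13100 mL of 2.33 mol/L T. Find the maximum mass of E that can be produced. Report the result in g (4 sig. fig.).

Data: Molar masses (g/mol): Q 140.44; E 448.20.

n(Q) = 5.080×1000 / 140.44 = 36.17 mol
n(B) = 1.34 × 18500/1000 = 24.79 mol
n(T) = 2.33 × 13100/1000 = 30.52 mol
n/ν for Q = 36.17/4 = 9.043
n/ν for B = 24.79/3 = 8.263
n/ν for T = 30.52/3 = 10.17
Smallest n/ν is B → limiting reagent.
n(E) = (4/3) × 24.79 = 33.05 mol
mass = 33.05 × 448.20 = 14810 g

14810 g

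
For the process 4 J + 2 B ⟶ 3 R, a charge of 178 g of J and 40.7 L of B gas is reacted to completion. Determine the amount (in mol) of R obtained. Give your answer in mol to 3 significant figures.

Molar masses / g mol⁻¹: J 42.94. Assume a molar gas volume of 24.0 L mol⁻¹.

2.54 mol

n(J) = 178.0 / 42.94 = 4.145 mol
n(B) = 40.70 / 24.0 = 1.696 mol
n/ν for J = 4.145/4 = 1.036
n/ν for B = 1.696/2 = 0.8480
Smallest n/ν is B → limiting reagent.
n(R) = (3/2) × 1.696 = 2.544 mol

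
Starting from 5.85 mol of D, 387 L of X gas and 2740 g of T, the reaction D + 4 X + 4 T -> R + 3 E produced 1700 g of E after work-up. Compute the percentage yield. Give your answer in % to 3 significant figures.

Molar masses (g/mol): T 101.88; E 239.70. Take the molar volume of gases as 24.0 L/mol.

58.6 %

n(D) = 5.850 mol
n(X) = 387.0 / 24.0 = 16.13 mol
n(T) = 2740 / 101.88 = 26.89 mol
n/ν → D: 5.850, X: 4.033, T: 6.723; X is limiting.
theoretical n(E) = (3/4) × 16.13 = 12.10 mol → 2900 g
% yield = 1700 / 2900 × 100 = 58.62 %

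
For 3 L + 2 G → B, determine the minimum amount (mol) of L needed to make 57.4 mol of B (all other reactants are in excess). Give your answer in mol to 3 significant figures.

n(B) = 57.40 mol
n(L) = (3/1) × 57.40 = 172.2 mol

172 mol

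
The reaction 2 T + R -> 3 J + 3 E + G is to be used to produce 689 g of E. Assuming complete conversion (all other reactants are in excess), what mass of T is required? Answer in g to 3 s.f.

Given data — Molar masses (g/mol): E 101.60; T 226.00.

1020 g

n(E) = 689 / 101.60 = 6.781 mol
n(T) = (2/3) × 6.781 = 4.521 mol
mass = 4.521 × 226.00 = 1022 g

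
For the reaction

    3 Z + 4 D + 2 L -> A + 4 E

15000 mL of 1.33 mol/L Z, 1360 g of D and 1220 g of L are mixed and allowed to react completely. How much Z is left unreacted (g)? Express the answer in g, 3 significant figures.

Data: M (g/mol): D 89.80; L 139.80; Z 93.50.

803 g

n(Z) = 1.33 × 15000/1000 = 19.95 mol
n(D) = 1360 / 89.80 = 15.14 mol
n(L) = 1220 / 139.80 = 8.727 mol
n/ν → Z: 6.650, D: 3.785, L: 4.364; D is limiting.
Z consumed = (3/4) × 15.14 = 11.36 mol
Z remaining = 19.95 − 11.36 = 8.590 mol
mass = 8.590 × 93.50 = 803.2 g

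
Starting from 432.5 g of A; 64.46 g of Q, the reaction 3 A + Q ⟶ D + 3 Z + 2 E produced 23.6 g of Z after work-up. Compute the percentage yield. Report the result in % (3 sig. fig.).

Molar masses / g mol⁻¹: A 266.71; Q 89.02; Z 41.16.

n(A) = 432.5 / 266.71 = 1.622 mol
n(Q) = 64.46 / 89.02 = 0.7241 mol
n/ν → A: 0.5407, Q: 0.7241; A is limiting.
theoretical n(Z) = (3/3) × 1.622 = 1.622 mol → 66.76 g
% yield = 23.6 / 66.76 × 100 = 35.35 %

35.4 %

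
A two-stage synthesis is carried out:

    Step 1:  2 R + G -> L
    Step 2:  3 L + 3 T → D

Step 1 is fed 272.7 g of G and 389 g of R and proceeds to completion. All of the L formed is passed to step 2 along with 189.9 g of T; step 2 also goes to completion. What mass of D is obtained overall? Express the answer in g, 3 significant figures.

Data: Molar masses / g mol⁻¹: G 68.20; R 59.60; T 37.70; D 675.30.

Step 1:
n(G) = 272.7 / 68.20 = 3.999 mol
n(R) = 389.0 / 59.60 = 6.527 mol
n/ν for G = 3.999/1 = 3.999
n/ν for R = 6.527/2 = 3.264
Smallest n/ν is R → limiting reagent.
n(L) produced = (1/2) × 6.527 = 3.264 mol
Step 2:
n(L) available = 3.264 mol
n(T) = 189.9 / 37.70 = 5.037 mol
n/ν for L = 3.264/3 = 1.088
n/ν for T = 5.037/3 = 1.679
Smallest n/ν is L → limiting reagent.
n(D) = (1/3) × 3.264 = 1.088 mol
mass = 1.088 × 675.30 = 734.7 g

735 g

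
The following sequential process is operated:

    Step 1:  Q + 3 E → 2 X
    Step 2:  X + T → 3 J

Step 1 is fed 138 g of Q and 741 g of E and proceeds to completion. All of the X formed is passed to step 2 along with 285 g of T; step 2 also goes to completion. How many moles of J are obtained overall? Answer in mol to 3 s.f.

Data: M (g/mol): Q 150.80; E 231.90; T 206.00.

4.15 mol

Step 1:
n(Q) = 138.0 / 150.80 = 0.9151 mol
n(E) = 741.0 / 231.90 = 3.195 mol
n/ν for Q = 0.9151/1 = 0.9151
n/ν for E = 3.195/3 = 1.065
Smallest n/ν is Q → limiting reagent.
n(X) produced = (2/1) × 0.9151 = 1.830 mol
Step 2:
n(X) available = 1.830 mol
n(T) = 285.0 / 206.00 = 1.383 mol
n/ν for X = 1.830/1 = 1.830
n/ν for T = 1.383/1 = 1.383
Smallest n/ν is T → limiting reagent.
n(J) = (3/1) × 1.383 = 4.149 mol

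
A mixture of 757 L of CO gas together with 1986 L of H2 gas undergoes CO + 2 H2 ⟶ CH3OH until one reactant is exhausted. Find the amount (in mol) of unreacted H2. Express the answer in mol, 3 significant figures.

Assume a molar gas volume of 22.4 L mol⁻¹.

n(CO) = 757.0 / 22.4 = 33.79 mol
n(H2) = 1986 / 22.4 = 88.66 mol
n/ν for CO = 33.79/1 = 33.79
n/ν for H2 = 88.66/2 = 44.33
Smallest n/ν is CO → limiting reagent.
H2 consumed = (2/1) × 33.79 = 67.58 mol
H2 remaining = 88.66 − 67.58 = 21.08 mol

21.1 mol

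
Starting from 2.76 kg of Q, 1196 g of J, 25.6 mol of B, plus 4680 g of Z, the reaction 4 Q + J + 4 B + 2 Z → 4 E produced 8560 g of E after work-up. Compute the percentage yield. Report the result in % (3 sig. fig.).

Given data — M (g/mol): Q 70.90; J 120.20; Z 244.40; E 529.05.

63.2 %

n(Q) = 2.760×1000 / 70.90 = 38.93 mol
n(J) = 1196 / 120.20 = 9.950 mol
n(B) = 25.60 mol
n(Z) = 4680 / 244.40 = 19.15 mol
n/ν for Q = 38.93/4 = 9.733
n/ν for J = 9.950/1 = 9.950
n/ν for B = 25.60/4 = 6.400
n/ν for Z = 19.15/2 = 9.575
Smallest n/ν is B → limiting reagent.
theoretical n(E) = (4/4) × 25.60 = 25.60 mol → 13540 g
% yield = 8560 / 13540 × 100 = 63.22 %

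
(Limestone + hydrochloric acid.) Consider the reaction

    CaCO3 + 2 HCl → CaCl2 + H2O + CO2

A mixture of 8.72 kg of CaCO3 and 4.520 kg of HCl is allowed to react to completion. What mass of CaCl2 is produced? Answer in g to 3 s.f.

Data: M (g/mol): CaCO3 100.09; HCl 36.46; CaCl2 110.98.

n(CaCO3) = 8.720×1000 / 100.09 = 87.12 mol
n(HCl) = 4.520×1000 / 36.46 = 124.0 mol
n/ν → CaCO3: 87.12, HCl: 62.00; HCl is limiting.
n(CaCl2) = (1/2) × 124.0 = 62.00 mol
mass = 62.00 × 110.98 = 6881 g

6880 g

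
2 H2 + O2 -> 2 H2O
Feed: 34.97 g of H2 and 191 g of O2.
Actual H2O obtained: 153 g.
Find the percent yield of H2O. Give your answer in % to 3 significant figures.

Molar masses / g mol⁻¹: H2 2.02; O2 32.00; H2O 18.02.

n(H2) = 34.97 / 2.02 = 17.31 mol
n(O2) = 191.0 / 32.00 = 5.969 mol
n/ν for H2 = 17.31/2 = 8.655
n/ν for O2 = 5.969/1 = 5.969
Smallest n/ν is O2 → limiting reagent.
theoretical n(H2O) = (2/1) × 5.969 = 11.94 mol → 215.2 g
% yield = 153 / 215.2 × 100 = 71.10 %

71.1 %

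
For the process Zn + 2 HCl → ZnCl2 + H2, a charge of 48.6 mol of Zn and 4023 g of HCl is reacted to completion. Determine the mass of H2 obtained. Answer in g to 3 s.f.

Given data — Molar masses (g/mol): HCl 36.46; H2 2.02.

98.2 g

n(Zn) = 48.60 mol
n(HCl) = 4023 / 36.46 = 110.3 mol
n/ν for Zn = 48.60/1 = 48.60
n/ν for HCl = 110.3/2 = 55.15
Smallest n/ν is Zn → limiting reagent.
n(H2) = (1/1) × 48.60 = 48.60 mol
mass = 48.60 × 2.02 = 98.17 g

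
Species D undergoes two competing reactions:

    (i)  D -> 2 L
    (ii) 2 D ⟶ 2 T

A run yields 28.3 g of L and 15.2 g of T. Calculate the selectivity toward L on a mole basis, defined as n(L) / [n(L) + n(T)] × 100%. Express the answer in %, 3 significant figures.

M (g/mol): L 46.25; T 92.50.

78.8 %

n(L) = 28.3 / 46.25 = 0.6119 mol
n(T) = 15.2 / 92.50 = 0.1643 mol
selectivity = 0.6119/(0.6119+0.1643) × 100 = 78.83 %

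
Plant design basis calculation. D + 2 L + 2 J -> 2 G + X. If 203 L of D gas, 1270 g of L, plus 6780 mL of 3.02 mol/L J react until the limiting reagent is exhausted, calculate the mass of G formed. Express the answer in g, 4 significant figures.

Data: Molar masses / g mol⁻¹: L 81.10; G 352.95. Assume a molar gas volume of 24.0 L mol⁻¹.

n(D) = 203.0 / 24.0 = 8.458 mol
n(L) = 1270 / 81.10 = 15.66 mol
n(J) = 3.02 × 6780/1000 = 20.48 mol
n/ν for D = 8.458/1 = 8.458
n/ν for L = 15.66/2 = 7.830
n/ν for J = 20.48/2 = 10.24
Smallest n/ν is L → limiting reagent.
n(G) = (2/2) × 15.66 = 15.66 mol
mass = 15.66 × 352.95 = 5527 g

5527 g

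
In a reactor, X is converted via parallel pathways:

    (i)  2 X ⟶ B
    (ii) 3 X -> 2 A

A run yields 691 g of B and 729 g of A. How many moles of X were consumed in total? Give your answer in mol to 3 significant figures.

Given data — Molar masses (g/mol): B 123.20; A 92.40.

23.1 mol

n(B) = 691 / 123.20 = 5.609 mol
n(A) = 729 / 92.40 = 7.890 mol
n(X) via (i) = (2/1)×5.609 = 11.22 mol
n(X) via (ii) = (3/2)×7.890 = 11.84 mol
total n(X) = 11.22 + 11.84 = 23.06 mol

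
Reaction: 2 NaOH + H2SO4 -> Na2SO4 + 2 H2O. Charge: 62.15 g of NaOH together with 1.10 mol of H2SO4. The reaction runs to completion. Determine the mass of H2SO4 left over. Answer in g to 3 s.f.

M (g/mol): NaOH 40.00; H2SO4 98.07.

31.7 g

n(NaOH) = 62.15 / 40.00 = 1.554 mol
n(H2SO4) = 1.100 mol
n/ν for NaOH = 1.554/2 = 0.7770
n/ν for H2SO4 = 1.100/1 = 1.100
Smallest n/ν is NaOH → limiting reagent.
H2SO4 consumed = (1/2) × 1.554 = 0.7770 mol
H2SO4 remaining = 1.100 − 0.7770 = 0.3230 mol
mass = 0.3230 × 98.07 = 31.68 g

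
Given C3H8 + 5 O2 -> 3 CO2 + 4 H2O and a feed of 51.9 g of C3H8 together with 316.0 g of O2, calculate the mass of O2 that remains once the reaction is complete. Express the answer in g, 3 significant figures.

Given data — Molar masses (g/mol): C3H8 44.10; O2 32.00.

128 g

n(C3H8) = 51.90 / 44.10 = 1.177 mol
n(O2) = 316.0 / 32.00 = 9.875 mol
n/ν → C3H8: 1.177, O2: 1.975; C3H8 is limiting.
O2 consumed = (5/1) × 1.177 = 5.885 mol
O2 remaining = 9.875 − 5.885 = 3.990 mol
mass = 3.990 × 32.00 = 127.7 g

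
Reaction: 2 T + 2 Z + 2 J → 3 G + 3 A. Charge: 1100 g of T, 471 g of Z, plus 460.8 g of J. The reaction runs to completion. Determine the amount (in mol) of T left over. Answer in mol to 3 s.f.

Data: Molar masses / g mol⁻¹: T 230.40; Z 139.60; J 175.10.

2.14 mol

n(T) = 1100 / 230.40 = 4.774 mol
n(Z) = 471.0 / 139.60 = 3.374 mol
n(J) = 460.8 / 175.10 = 2.632 mol
n/ν for T = 4.774/2 = 2.387
n/ν for Z = 3.374/2 = 1.687
n/ν for J = 2.632/2 = 1.316
Smallest n/ν is J → limiting reagent.
T consumed = (2/2) × 2.632 = 2.632 mol
T remaining = 4.774 − 2.632 = 2.142 mol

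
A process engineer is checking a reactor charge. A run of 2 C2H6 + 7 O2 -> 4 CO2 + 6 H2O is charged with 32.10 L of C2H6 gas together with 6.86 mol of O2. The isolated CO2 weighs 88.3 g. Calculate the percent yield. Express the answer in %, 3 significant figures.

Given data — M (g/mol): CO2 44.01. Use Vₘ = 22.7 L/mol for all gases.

n(C2H6) = 32.10 / 22.7 = 1.414 mol
n(O2) = 6.860 mol
n/ν → C2H6: 0.7070, O2: 0.9800; C2H6 is limiting.
theoretical n(CO2) = (4/2) × 1.414 = 2.828 mol → 124.5 g
% yield = 88.3 / 124.5 × 100 = 70.92 %

70.9 %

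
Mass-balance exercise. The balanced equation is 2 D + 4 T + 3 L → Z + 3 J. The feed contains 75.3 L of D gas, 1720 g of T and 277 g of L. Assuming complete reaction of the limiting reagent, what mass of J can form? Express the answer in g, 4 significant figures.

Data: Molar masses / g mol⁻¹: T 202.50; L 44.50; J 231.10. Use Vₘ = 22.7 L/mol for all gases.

n(D) = 75.30 / 22.7 = 3.317 mol
n(T) = 1720 / 202.50 = 8.494 mol
n(L) = 277.0 / 44.50 = 6.225 mol
n/ν for D = 3.317/2 = 1.659
n/ν for T = 8.494/4 = 2.124
n/ν for L = 6.225/3 = 2.075
Smallest n/ν is D → limiting reagent.
n(J) = (3/2) × 3.317 = 4.976 mol
mass = 4.976 × 231.10 = 1150 g

1150 g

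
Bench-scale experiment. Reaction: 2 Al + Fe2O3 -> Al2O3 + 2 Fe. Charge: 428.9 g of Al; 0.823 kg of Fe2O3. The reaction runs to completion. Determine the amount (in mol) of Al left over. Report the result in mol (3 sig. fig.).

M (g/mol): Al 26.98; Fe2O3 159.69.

5.59 mol

n(Al) = 428.9 / 26.98 = 15.90 mol
n(Fe2O3) = 0.8230×1000 / 159.69 = 5.154 mol
n/ν → Al: 7.950, Fe2O3: 5.154; Fe2O3 is limiting.
Al consumed = (2/1) × 5.154 = 10.31 mol
Al remaining = 15.90 − 10.31 = 5.590 mol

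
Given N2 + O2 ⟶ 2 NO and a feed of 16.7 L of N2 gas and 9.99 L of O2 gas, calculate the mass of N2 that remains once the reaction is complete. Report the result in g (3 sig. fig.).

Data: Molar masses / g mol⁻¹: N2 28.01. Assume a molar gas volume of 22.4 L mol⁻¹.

8.39 g

n(N2) = 16.70 / 22.4 = 0.7455 mol
n(O2) = 9.990 / 22.4 = 0.4460 mol
n/ν for N2 = 0.7455/1 = 0.7455
n/ν for O2 = 0.4460/1 = 0.4460
Smallest n/ν is O2 → limiting reagent.
N2 consumed = (1/1) × 0.4460 = 0.4460 mol
N2 remaining = 0.7455 − 0.4460 = 0.2995 mol
mass = 0.2995 × 28.01 = 8.389 g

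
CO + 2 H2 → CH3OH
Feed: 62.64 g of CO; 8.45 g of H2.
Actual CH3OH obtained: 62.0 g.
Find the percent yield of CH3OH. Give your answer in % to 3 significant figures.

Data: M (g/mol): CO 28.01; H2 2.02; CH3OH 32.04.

92.5 %

n(CO) = 62.64 / 28.01 = 2.236 mol
n(H2) = 8.450 / 2.02 = 4.183 mol
n/ν for CO = 2.236/1 = 2.236
n/ν for H2 = 4.183/2 = 2.092
Smallest n/ν is H2 → limiting reagent.
theoretical n(CH3OH) = (1/2) × 4.183 = 2.092 mol → 67.03 g
% yield = 62.0 / 67.03 × 100 = 92.50 %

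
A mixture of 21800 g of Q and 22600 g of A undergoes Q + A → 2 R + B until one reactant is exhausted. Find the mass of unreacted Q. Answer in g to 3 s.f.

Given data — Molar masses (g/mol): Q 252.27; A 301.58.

2900 g

n(Q) = 21800 / 252.27 = 86.42 mol
n(A) = 22600 / 301.58 = 74.94 mol
n/ν for Q = 86.42/1 = 86.42
n/ν for A = 74.94/1 = 74.94
Smallest n/ν is A → limiting reagent.
Q consumed = (1/1) × 74.94 = 74.94 mol
Q remaining = 86.42 − 74.94 = 11.48 mol
mass = 11.48 × 252.27 = 2896 g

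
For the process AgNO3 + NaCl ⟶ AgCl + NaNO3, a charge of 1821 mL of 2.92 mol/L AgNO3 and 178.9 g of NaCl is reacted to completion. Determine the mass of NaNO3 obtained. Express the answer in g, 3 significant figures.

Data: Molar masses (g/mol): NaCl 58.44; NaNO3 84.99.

260 g

n(AgNO3) = 2.92 × 1821/1000 = 5.317 mol
n(NaCl) = 178.9 / 58.44 = 3.061 mol
n/ν → AgNO3: 5.317, NaCl: 3.061; NaCl is limiting.
n(NaNO3) = (1/1) × 3.061 = 3.061 mol
mass = 3.061 × 84.99 = 260.2 g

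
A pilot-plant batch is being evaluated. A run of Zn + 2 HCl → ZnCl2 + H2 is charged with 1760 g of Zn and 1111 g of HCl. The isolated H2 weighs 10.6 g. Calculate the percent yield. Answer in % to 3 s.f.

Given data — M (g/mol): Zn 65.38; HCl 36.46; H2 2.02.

34.4 %

n(Zn) = 1760 / 65.38 = 26.92 mol
n(HCl) = 1111 / 36.46 = 30.47 mol
n/ν → Zn: 26.92, HCl: 15.24; HCl is limiting.
theoretical n(H2) = (1/2) × 30.47 = 15.24 mol → 30.78 g
% yield = 10.6 / 30.78 × 100 = 34.44 %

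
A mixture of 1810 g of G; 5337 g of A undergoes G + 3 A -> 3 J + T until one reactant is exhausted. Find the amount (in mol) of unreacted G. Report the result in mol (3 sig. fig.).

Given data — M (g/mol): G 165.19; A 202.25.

2.16 mol

n(G) = 1810 / 165.19 = 10.96 mol
n(A) = 5337 / 202.25 = 26.39 mol
n/ν → G: 10.96, A: 8.797; A is limiting.
G consumed = (1/3) × 26.39 = 8.797 mol
G remaining = 10.96 − 8.797 = 2.163 mol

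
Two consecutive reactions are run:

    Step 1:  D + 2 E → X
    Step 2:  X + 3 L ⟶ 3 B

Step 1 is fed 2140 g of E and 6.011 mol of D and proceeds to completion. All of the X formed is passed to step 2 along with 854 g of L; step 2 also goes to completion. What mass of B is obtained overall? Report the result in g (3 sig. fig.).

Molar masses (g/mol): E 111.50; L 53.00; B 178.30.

Step 1:
n(E) = 2140 / 111.50 = 19.19 mol
n(D) = 6.011 mol
n/ν → E: 9.595, D: 6.011; D is limiting.
n(X) produced = (1/1) × 6.011 = 6.011 mol
Step 2:
n(X) available = 6.011 mol
n(L) = 854.0 / 53.00 = 16.11 mol
n/ν → X: 6.011, L: 5.370; L is limiting.
n(B) = (3/3) × 16.11 = 16.11 mol
mass = 16.11 × 178.30 = 2872 g

2870 g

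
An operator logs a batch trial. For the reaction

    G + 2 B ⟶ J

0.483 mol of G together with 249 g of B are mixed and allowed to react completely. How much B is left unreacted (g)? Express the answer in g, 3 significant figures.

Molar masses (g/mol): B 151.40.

103 g

n(G) = 0.4830 mol
n(B) = 249.0 / 151.40 = 1.645 mol
n/ν for G = 0.4830/1 = 0.4830
n/ν for B = 1.645/2 = 0.8225
Smallest n/ν is G → limiting reagent.
B consumed = (2/1) × 0.4830 = 0.9660 mol
B remaining = 1.645 − 0.9660 = 0.6790 mol
mass = 0.6790 × 151.40 = 102.8 g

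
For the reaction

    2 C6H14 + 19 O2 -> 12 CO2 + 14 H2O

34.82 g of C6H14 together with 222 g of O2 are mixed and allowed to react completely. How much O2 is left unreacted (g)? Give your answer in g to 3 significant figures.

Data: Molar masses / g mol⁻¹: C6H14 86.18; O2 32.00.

99.2 g

n(C6H14) = 34.82 / 86.18 = 0.4040 mol
n(O2) = 222.0 / 32.00 = 6.938 mol
n/ν for C6H14 = 0.4040/2 = 0.2020
n/ν for O2 = 6.938/19 = 0.3652
Smallest n/ν is C6H14 → limiting reagent.
O2 consumed = (19/2) × 0.4040 = 3.838 mol
O2 remaining = 6.938 − 3.838 = 3.100 mol
mass = 3.100 × 32.00 = 99.20 g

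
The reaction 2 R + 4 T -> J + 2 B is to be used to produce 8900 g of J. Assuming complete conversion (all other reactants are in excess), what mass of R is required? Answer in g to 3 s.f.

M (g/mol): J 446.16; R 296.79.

n(J) = 8900 / 446.16 = 19.95 mol
n(R) = (2/1) × 19.95 = 39.90 mol
mass = 39.90 × 296.79 = 11840 g

11800 g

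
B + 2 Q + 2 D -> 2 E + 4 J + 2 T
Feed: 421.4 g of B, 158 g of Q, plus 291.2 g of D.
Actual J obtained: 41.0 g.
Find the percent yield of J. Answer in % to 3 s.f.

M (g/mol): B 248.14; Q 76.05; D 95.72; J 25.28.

39.0 %

n(B) = 421.4 / 248.14 = 1.698 mol
n(Q) = 158.0 / 76.05 = 2.078 mol
n(D) = 291.2 / 95.72 = 3.042 mol
n/ν → B: 1.698, Q: 1.039, D: 1.521; Q is limiting.
theoretical n(J) = (4/2) × 2.078 = 4.156 mol → 105.1 g
% yield = 41.0 / 105.1 × 100 = 39.01 %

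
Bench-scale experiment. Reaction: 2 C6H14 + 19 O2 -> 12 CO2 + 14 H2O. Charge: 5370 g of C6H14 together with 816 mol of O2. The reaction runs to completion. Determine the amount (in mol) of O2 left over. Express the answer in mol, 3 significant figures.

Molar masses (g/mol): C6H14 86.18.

n(C6H14) = 5370 / 86.18 = 62.31 mol
n(O2) = 816.0 mol
n/ν for C6H14 = 62.31/2 = 31.16
n/ν for O2 = 816.0/19 = 42.95
Smallest n/ν is C6H14 → limiting reagent.
O2 consumed = (19/2) × 62.31 = 591.9 mol
O2 remaining = 816.0 − 591.9 = 224.1 mol

224 mol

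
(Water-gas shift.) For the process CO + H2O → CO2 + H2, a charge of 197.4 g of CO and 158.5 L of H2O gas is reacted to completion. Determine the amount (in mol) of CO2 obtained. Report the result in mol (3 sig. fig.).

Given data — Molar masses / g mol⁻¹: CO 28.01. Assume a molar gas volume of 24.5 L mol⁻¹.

n(CO) = 197.4 / 28.01 = 7.047 mol
n(H2O) = 158.5 / 24.5 = 6.469 mol
n/ν for CO = 7.047/1 = 7.047
n/ν for H2O = 6.469/1 = 6.469
Smallest n/ν is H2O → limiting reagent.
n(CO2) = (1/1) × 6.469 = 6.469 mol

6.47 mol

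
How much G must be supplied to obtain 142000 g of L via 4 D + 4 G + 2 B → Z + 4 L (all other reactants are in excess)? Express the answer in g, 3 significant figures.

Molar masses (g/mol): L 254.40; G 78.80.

n(L) = 142000 / 254.40 = 558.2 mol
n(G) = (4/4) × 558.2 = 558.2 mol
mass = 558.2 × 78.80 = 43990 g

44000 g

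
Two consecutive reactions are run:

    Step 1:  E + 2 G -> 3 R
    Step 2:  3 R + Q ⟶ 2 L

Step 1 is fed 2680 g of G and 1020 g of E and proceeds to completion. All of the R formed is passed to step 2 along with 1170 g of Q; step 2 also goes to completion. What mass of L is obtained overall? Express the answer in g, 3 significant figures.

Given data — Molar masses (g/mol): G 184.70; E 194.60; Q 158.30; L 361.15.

Step 1:
n(G) = 2680 / 184.70 = 14.51 mol
n(E) = 1020 / 194.60 = 5.242 mol
n/ν → G: 7.255, E: 5.242; E is limiting.
n(R) produced = (3/1) × 5.242 = 15.73 mol
Step 2:
n(R) available = 15.73 mol
n(Q) = 1170 / 158.30 = 7.391 mol
n/ν → R: 5.243, Q: 7.391; R is limiting.
n(L) = (2/3) × 15.73 = 10.49 mol
mass = 10.49 × 361.15 = 3788 g

3790 g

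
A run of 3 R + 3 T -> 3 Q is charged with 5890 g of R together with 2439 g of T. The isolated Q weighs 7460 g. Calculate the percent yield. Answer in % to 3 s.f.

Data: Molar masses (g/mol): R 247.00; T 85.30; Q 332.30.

n(R) = 5890 / 247.00 = 23.85 mol
n(T) = 2439 / 85.30 = 28.59 mol
n/ν → R: 7.950, T: 9.530; R is limiting.
theoretical n(Q) = (3/3) × 23.85 = 23.85 mol → 7925 g
% yield = 7460 / 7925 × 100 = 94.13 %

94.1 %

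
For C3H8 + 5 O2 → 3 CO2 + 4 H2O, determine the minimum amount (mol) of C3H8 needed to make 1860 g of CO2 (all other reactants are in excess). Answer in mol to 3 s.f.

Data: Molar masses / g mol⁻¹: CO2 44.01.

14.1 mol

n(CO2) = 1860 / 44.01 = 42.26 mol
n(C3H8) = (1/3) × 42.26 = 14.09 mol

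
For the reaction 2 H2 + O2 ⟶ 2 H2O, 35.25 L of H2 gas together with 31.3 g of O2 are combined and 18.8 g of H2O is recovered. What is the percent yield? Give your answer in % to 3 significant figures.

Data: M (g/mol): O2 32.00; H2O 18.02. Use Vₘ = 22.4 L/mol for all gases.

66.3 %

n(H2) = 35.25 / 22.4 = 1.574 mol
n(O2) = 31.30 / 32.00 = 0.9781 mol
n/ν for H2 = 1.574/2 = 0.7870
n/ν for O2 = 0.9781/1 = 0.9781
Smallest n/ν is H2 → limiting reagent.
theoretical n(H2O) = (2/2) × 1.574 = 1.574 mol → 28.36 g
% yield = 18.8 / 28.36 × 100 = 66.29 %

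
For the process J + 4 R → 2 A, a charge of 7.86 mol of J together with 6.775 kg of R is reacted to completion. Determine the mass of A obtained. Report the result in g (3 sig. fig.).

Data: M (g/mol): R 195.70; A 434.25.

6830 g

n(J) = 7.860 mol
n(R) = 6.775×1000 / 195.70 = 34.62 mol
n/ν for J = 7.860/1 = 7.860
n/ν for R = 34.62/4 = 8.655
Smallest n/ν is J → limiting reagent.
n(A) = (2/1) × 7.860 = 15.72 mol
mass = 15.72 × 434.25 = 6826 g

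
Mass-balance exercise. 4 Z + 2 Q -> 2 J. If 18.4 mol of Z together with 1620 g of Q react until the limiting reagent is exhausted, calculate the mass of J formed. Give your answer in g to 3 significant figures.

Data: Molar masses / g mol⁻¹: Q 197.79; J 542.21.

4440 g

n(Z) = 18.40 mol
n(Q) = 1620 / 197.79 = 8.191 mol
n/ν → Z: 4.600, Q: 4.096; Q is limiting.
n(J) = (2/2) × 8.191 = 8.191 mol
mass = 8.191 × 542.21 = 4441 g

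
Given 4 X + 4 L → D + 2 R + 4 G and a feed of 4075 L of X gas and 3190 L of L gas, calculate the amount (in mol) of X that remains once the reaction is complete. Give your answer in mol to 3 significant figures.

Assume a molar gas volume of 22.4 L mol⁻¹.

n(X) = 4075 / 22.4 = 181.9 mol
n(L) = 3190 / 22.4 = 142.4 mol
n/ν → X: 45.48, L: 35.60; L is limiting.
X consumed = (4/4) × 142.4 = 142.4 mol
X remaining = 181.9 − 142.4 = 39.50 mol

39.5 mol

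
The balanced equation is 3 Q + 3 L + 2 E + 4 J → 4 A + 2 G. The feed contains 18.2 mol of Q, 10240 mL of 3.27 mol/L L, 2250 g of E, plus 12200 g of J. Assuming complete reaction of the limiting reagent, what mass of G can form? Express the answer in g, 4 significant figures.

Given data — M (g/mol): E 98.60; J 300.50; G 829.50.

10060 g

n(Q) = 18.20 mol
n(L) = 3.27 × 10240/1000 = 33.48 mol
n(E) = 2250 / 98.60 = 22.82 mol
n(J) = 12200 / 300.50 = 40.60 mol
n/ν for Q = 18.20/3 = 6.067
n/ν for L = 33.48/3 = 11.16
n/ν for E = 22.82/2 = 11.41
n/ν for J = 40.60/4 = 10.15
Smallest n/ν is Q → limiting reagent.
n(G) = (2/3) × 18.20 = 12.13 mol
mass = 12.13 × 829.50 = 10060 g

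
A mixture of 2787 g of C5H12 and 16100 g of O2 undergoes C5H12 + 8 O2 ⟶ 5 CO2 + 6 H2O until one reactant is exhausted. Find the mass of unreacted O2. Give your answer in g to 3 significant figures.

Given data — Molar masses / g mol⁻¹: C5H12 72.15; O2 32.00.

6210 g

n(C5H12) = 2787 / 72.15 = 38.63 mol
n(O2) = 16100 / 32.00 = 503.1 mol
n/ν → C5H12: 38.63, O2: 62.89; C5H12 is limiting.
O2 consumed = (8/1) × 38.63 = 309.0 mol
O2 remaining = 503.1 − 309.0 = 194.1 mol
mass = 194.1 × 32.00 = 6211 g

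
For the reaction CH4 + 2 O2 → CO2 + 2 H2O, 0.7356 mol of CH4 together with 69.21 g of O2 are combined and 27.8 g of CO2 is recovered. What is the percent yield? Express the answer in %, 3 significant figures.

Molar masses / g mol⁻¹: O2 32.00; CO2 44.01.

85.9 %

n(CH4) = 0.7356 mol
n(O2) = 69.21 / 32.00 = 2.163 mol
n/ν → CH4: 0.7356, O2: 1.082; CH4 is limiting.
theoretical n(CO2) = (1/1) × 0.7356 = 0.7356 mol → 32.37 g
% yield = 27.8 / 32.37 × 100 = 85.88 %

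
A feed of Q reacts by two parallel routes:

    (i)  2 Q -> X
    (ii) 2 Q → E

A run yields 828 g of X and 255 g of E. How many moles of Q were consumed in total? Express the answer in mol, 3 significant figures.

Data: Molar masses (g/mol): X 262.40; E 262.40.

8.25 mol

n(X) = 828 / 262.40 = 3.155 mol
n(E) = 255 / 262.40 = 0.9718 mol
n(Q) via (i) = (2/1)×3.155 = 6.310 mol
n(Q) via (ii) = (2/1)×0.9718 = 1.944 mol
total n(Q) = 6.310 + 1.944 = 8.254 mol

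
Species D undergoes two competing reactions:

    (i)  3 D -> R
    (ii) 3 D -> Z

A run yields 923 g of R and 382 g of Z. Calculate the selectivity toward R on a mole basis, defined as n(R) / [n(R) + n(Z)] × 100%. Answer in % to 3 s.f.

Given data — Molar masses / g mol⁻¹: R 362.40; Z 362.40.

n(R) = 923 / 362.40 = 2.547 mol
n(Z) = 382 / 362.40 = 1.054 mol
selectivity = 2.547/(2.547+1.054) × 100 = 70.73 %

70.7 %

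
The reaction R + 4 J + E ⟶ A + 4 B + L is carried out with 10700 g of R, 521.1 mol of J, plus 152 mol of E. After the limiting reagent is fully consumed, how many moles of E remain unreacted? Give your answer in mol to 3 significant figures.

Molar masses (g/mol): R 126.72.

67.6 mol

n(R) = 10700 / 126.72 = 84.44 mol
n(J) = 521.1 mol
n(E) = 152.0 mol
n/ν for R = 84.44/1 = 84.44
n/ν for J = 521.1/4 = 130.3
n/ν for E = 152.0/1 = 152.0
Smallest n/ν is R → limiting reagent.
E consumed = (1/1) × 84.44 = 84.44 mol
E remaining = 152.0 − 84.44 = 67.56 mol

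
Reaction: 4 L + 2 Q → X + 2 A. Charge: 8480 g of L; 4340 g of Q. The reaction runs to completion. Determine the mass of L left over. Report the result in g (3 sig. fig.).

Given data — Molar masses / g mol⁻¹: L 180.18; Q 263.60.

2550 g

n(L) = 8480 / 180.18 = 47.06 mol
n(Q) = 4340 / 263.60 = 16.46 mol
n/ν → L: 11.77, Q: 8.230; Q is limiting.
L consumed = (4/2) × 16.46 = 32.92 mol
L remaining = 47.06 − 32.92 = 14.14 mol
mass = 14.14 × 180.18 = 2548 g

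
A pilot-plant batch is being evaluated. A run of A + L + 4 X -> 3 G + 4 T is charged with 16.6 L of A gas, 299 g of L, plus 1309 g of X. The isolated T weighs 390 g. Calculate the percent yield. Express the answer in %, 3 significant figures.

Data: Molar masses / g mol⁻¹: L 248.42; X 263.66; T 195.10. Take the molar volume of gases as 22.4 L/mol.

n(A) = 16.60 / 22.4 = 0.7411 mol
n(L) = 299.0 / 248.42 = 1.204 mol
n(X) = 1309 / 263.66 = 4.965 mol
n/ν for A = 0.7411/1 = 0.7411
n/ν for L = 1.204/1 = 1.204
n/ν for X = 4.965/4 = 1.241
Smallest n/ν is A → limiting reagent.
theoretical n(T) = (4/1) × 0.7411 = 2.964 mol → 578.3 g
% yield = 390 / 578.3 × 100 = 67.44 %

67.4 %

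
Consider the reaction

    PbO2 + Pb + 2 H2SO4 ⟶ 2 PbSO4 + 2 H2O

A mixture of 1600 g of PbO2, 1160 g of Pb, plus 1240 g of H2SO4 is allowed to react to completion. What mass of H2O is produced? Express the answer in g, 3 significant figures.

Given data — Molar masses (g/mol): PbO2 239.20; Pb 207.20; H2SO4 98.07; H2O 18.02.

202 g

n(PbO2) = 1600 / 239.20 = 6.689 mol
n(Pb) = 1160 / 207.20 = 5.598 mol
n(H2SO4) = 1240 / 98.07 = 12.64 mol
n/ν for PbO2 = 6.689/1 = 6.689
n/ν for Pb = 5.598/1 = 5.598
n/ν for H2SO4 = 12.64/2 = 6.320
Smallest n/ν is Pb → limiting reagent.
n(H2O) = (2/1) × 5.598 = 11.20 mol
mass = 11.20 × 18.02 = 201.8 g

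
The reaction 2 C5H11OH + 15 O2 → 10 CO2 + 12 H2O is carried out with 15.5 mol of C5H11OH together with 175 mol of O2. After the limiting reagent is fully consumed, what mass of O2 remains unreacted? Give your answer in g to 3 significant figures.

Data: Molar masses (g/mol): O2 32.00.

n(C5H11OH) = 15.50 mol
n(O2) = 175.0 mol
n/ν for C5H11OH = 15.50/2 = 7.750
n/ν for O2 = 175.0/15 = 11.67
Smallest n/ν is C5H11OH → limiting reagent.
O2 consumed = (15/2) × 15.50 = 116.3 mol
O2 remaining = 175.0 − 116.3 = 58.70 mol
mass = 58.70 × 32.00 = 1878 g

1880 g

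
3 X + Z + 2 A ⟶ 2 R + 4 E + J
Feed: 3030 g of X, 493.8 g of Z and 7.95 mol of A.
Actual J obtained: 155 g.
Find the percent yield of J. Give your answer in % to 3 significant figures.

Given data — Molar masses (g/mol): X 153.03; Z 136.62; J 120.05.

n(X) = 3030 / 153.03 = 19.80 mol
n(Z) = 493.8 / 136.62 = 3.614 mol
n(A) = 7.950 mol
n/ν → X: 6.600, Z: 3.614, A: 3.975; Z is limiting.
theoretical n(J) = (1/1) × 3.614 = 3.614 mol → 433.9 g
% yield = 155 / 433.9 × 100 = 35.72 %

35.7 %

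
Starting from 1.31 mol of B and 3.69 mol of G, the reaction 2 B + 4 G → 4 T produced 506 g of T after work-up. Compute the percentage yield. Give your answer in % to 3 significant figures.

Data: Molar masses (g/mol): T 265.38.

72.8 %

n(B) = 1.310 mol
n(G) = 3.690 mol
n/ν for B = 1.310/2 = 0.6550
n/ν for G = 3.690/4 = 0.9225
Smallest n/ν is B → limiting reagent.
theoretical n(T) = (4/2) × 1.310 = 2.620 mol → 695.3 g
% yield = 506 / 695.3 × 100 = 72.77 %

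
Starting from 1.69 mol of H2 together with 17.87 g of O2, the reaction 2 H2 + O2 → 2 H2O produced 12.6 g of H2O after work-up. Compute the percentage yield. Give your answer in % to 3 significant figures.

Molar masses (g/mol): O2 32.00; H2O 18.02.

n(H2) = 1.690 mol
n(O2) = 17.87 / 32.00 = 0.5584 mol
n/ν → H2: 0.8450, O2: 0.5584; O2 is limiting.
theoretical n(H2O) = (2/1) × 0.5584 = 1.117 mol → 20.13 g
% yield = 12.6 / 20.13 × 100 = 62.59 %

62.6 %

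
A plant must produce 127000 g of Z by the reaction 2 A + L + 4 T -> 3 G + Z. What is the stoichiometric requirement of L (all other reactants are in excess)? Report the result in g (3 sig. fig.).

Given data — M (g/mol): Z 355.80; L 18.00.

6420 g

n(Z) = 127000 / 355.80 = 356.9 mol
n(L) = (1/1) × 356.9 = 356.9 mol
mass = 356.9 × 18.00 = 6424 g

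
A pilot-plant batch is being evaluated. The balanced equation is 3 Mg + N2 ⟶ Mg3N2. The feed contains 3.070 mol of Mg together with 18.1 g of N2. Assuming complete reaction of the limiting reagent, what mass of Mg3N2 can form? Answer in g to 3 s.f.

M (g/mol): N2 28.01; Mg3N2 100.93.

n(Mg) = 3.070 mol
n(N2) = 18.10 / 28.01 = 0.6462 mol
n/ν for Mg = 3.070/3 = 1.023
n/ν for N2 = 0.6462/1 = 0.6462
Smallest n/ν is N2 → limiting reagent.
n(Mg3N2) = (1/1) × 0.6462 = 0.6462 mol
mass = 0.6462 × 100.93 = 65.22 g

65.2 g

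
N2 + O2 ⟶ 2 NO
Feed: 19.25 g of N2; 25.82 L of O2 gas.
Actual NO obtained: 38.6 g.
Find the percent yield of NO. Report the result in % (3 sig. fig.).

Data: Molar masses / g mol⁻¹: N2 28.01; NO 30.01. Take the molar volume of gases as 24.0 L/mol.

n(N2) = 19.25 / 28.01 = 0.6873 mol
n(O2) = 25.82 / 24.0 = 1.076 mol
n/ν for N2 = 0.6873/1 = 0.6873
n/ν for O2 = 1.076/1 = 1.076
Smallest n/ν is N2 → limiting reagent.
theoretical n(NO) = (2/1) × 0.6873 = 1.375 mol → 41.26 g
% yield = 38.6 / 41.26 × 100 = 93.55 %

93.6 %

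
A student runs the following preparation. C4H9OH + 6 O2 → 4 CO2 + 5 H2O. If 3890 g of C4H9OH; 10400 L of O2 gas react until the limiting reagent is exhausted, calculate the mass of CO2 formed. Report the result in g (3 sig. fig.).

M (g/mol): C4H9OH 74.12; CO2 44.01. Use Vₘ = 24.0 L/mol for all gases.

9240 g

n(C4H9OH) = 3890 / 74.12 = 52.48 mol
n(O2) = 10400 / 24.0 = 433.3 mol
n/ν → C4H9OH: 52.48, O2: 72.22; C4H9OH is limiting.
n(CO2) = (4/1) × 52.48 = 209.9 mol
mass = 209.9 × 44.01 = 9238 g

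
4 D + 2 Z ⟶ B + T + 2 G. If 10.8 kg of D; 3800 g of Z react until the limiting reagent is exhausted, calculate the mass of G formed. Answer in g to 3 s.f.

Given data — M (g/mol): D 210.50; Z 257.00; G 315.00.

4660 g

n(D) = 10.80×1000 / 210.50 = 51.31 mol
n(Z) = 3800 / 257.00 = 14.79 mol
n/ν for D = 51.31/4 = 12.83
n/ν for Z = 14.79/2 = 7.395
Smallest n/ν is Z → limiting reagent.
n(G) = (2/2) × 14.79 = 14.79 mol
mass = 14.79 × 315.00 = 4659 g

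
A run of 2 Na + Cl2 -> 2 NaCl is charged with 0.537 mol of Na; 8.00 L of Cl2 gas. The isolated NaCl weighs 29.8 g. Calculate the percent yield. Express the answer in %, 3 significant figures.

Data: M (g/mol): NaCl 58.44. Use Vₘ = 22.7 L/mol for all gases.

n(Na) = 0.5370 mol
n(Cl2) = 8.000 / 22.7 = 0.3524 mol
n/ν for Na = 0.5370/2 = 0.2685
n/ν for Cl2 = 0.3524/1 = 0.3524
Smallest n/ν is Na → limiting reagent.
theoretical n(NaCl) = (2/2) × 0.5370 = 0.5370 mol → 31.38 g
% yield = 29.8 / 31.38 × 100 = 94.96 %

95.0 %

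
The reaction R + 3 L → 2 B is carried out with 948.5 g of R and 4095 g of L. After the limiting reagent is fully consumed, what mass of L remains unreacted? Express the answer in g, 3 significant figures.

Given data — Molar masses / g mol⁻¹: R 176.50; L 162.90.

n(R) = 948.5 / 176.50 = 5.374 mol
n(L) = 4095 / 162.90 = 25.14 mol
n/ν for R = 5.374/1 = 5.374
n/ν for L = 25.14/3 = 8.380
Smallest n/ν is R → limiting reagent.
L consumed = (3/1) × 5.374 = 16.12 mol
L remaining = 25.14 − 16.12 = 9.020 mol
mass = 9.020 × 162.90 = 1469 g

1470 g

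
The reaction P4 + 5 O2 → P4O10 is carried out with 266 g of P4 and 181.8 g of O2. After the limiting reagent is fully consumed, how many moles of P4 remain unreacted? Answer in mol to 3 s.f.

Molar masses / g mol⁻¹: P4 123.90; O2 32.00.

1.01 mol

n(P4) = 266.0 / 123.90 = 2.147 mol
n(O2) = 181.8 / 32.00 = 5.681 mol
n/ν → P4: 2.147, O2: 1.136; O2 is limiting.
P4 consumed = (1/5) × 5.681 = 1.136 mol
P4 remaining = 2.147 − 1.136 = 1.011 mol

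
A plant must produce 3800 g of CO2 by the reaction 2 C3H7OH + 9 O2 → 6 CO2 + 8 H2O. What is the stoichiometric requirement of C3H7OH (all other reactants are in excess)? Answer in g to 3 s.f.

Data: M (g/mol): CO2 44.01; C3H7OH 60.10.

n(CO2) = 3800 / 44.01 = 86.34 mol
n(C3H7OH) = (2/6) × 86.34 = 28.78 mol
mass = 28.78 × 60.10 = 1730 g

1730 g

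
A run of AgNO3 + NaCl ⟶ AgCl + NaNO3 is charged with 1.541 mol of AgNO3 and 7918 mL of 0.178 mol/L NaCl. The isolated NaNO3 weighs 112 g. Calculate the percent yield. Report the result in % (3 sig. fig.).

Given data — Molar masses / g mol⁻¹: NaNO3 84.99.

n(AgNO3) = 1.541 mol
n(NaCl) = 0.178 × 7918/1000 = 1.409 mol
n/ν for AgNO3 = 1.541/1 = 1.541
n/ν for NaCl = 1.409/1 = 1.409
Smallest n/ν is NaCl → limiting reagent.
theoretical n(NaNO3) = (1/1) × 1.409 = 1.409 mol → 119.8 g
% yield = 112 / 119.8 × 100 = 93.49 %

93.5 %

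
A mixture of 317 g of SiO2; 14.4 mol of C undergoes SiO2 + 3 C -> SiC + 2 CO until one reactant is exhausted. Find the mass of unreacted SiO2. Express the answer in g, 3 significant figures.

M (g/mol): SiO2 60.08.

n(SiO2) = 317.0 / 60.08 = 5.276 mol
n(C) = 14.40 mol
n/ν → SiO2: 5.276, C: 4.800; C is limiting.
SiO2 consumed = (1/3) × 14.40 = 4.800 mol
SiO2 remaining = 5.276 − 4.800 = 0.4760 mol
mass = 0.4760 × 60.08 = 28.60 g

28.6 g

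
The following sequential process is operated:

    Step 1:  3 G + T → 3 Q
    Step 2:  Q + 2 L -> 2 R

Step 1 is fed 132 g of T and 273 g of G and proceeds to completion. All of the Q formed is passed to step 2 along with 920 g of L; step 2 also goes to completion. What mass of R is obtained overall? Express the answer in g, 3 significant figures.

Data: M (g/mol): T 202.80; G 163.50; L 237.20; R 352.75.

1180 g

Step 1:
n(T) = 132.0 / 202.80 = 0.6509 mol
n(G) = 273.0 / 163.50 = 1.670 mol
n/ν → T: 0.6509, G: 0.5567; G is limiting.
n(Q) produced = (3/3) × 1.670 = 1.670 mol
Step 2:
n(Q) available = 1.670 mol
n(L) = 920.0 / 237.20 = 3.879 mol
n/ν → Q: 1.670, L: 1.940; Q is limiting.
n(R) = (2/1) × 1.670 = 3.340 mol
mass = 3.340 × 352.75 = 1178 g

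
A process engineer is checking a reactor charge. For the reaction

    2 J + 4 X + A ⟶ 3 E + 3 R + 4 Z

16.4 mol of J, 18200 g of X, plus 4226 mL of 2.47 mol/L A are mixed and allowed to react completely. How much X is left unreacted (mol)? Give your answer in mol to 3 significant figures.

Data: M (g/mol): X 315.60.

n(J) = 16.40 mol
n(X) = 18200 / 315.60 = 57.67 mol
n(A) = 2.47 × 4226/1000 = 10.44 mol
n/ν for J = 16.40/2 = 8.200
n/ν for X = 57.67/4 = 14.42
n/ν for A = 10.44/1 = 10.44
Smallest n/ν is J → limiting reagent.
X consumed = (4/2) × 16.40 = 32.80 mol
X remaining = 57.67 − 32.80 = 24.87 mol

24.9 mol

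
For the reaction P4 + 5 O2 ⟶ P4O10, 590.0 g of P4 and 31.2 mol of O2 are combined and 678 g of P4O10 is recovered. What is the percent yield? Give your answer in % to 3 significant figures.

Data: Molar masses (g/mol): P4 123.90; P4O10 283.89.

50.2 %

n(P4) = 590.0 / 123.90 = 4.762 mol
n(O2) = 31.20 mol
n/ν for P4 = 4.762/1 = 4.762
n/ν for O2 = 31.20/5 = 6.240
Smallest n/ν is P4 → limiting reagent.
theoretical n(P4O10) = (1/1) × 4.762 = 4.762 mol → 1352 g
% yield = 678 / 1352 × 100 = 50.15 %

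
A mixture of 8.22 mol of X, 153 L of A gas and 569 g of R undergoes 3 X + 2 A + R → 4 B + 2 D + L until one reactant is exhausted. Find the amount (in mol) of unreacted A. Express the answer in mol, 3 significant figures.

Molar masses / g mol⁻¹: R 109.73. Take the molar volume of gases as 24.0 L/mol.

n(X) = 8.220 mol
n(A) = 153.0 / 24.0 = 6.375 mol
n(R) = 569.0 / 109.73 = 5.185 mol
n/ν → X: 2.740, A: 3.188, R: 5.185; X is limiting.
A consumed = (2/3) × 8.220 = 5.480 mol
A remaining = 6.375 − 5.480 = 0.8950 mol

0.895 mol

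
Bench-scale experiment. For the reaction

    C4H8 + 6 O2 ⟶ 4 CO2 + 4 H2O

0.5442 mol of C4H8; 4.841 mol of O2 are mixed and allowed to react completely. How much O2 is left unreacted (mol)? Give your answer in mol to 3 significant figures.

n(C4H8) = 0.5442 mol
n(O2) = 4.841 mol
n/ν → C4H8: 0.5442, O2: 0.8068; C4H8 is limiting.
O2 consumed = (6/1) × 0.5442 = 3.265 mol
O2 remaining = 4.841 − 3.265 = 1.576 mol

1.58 mol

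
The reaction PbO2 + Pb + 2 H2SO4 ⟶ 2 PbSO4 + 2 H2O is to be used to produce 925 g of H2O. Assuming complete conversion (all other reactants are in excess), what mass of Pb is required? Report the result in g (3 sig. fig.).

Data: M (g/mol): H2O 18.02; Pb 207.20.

n(H2O) = 925 / 18.02 = 51.33 mol
n(Pb) = (1/2) × 51.33 = 25.67 mol
mass = 25.67 × 207.20 = 5319 g

5320 g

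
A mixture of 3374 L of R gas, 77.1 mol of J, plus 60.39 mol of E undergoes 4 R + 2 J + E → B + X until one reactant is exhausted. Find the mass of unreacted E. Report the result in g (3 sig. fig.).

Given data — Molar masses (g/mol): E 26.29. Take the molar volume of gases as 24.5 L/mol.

n(R) = 3374 / 24.5 = 137.7 mol
n(J) = 77.10 mol
n(E) = 60.39 mol
n/ν for R = 137.7/4 = 34.43
n/ν for J = 77.10/2 = 38.55
n/ν for E = 60.39/1 = 60.39
Smallest n/ν is R → limiting reagent.
E consumed = (1/4) × 137.7 = 34.43 mol
E remaining = 60.39 − 34.43 = 25.96 mol
mass = 25.96 × 26.29 = 682.5 g

683 g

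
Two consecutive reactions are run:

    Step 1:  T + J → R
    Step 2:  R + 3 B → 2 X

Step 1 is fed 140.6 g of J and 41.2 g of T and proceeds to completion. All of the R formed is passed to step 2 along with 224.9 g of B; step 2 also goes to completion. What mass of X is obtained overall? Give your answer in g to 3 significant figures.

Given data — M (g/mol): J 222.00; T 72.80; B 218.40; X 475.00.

326 g

Step 1:
n(J) = 140.6 / 222.00 = 0.6333 mol
n(T) = 41.20 / 72.80 = 0.5659 mol
n/ν for J = 0.6333/1 = 0.6333
n/ν for T = 0.5659/1 = 0.5659
Smallest n/ν is T → limiting reagent.
n(R) produced = (1/1) × 0.5659 = 0.5659 mol
Step 2:
n(R) available = 0.5659 mol
n(B) = 224.9 / 218.40 = 1.030 mol
n/ν for R = 0.5659/1 = 0.5659
n/ν for B = 1.030/3 = 0.3433
Smallest n/ν is B → limiting reagent.
n(X) = (2/3) × 1.030 = 0.6867 mol
mass = 0.6867 × 475.00 = 326.2 g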